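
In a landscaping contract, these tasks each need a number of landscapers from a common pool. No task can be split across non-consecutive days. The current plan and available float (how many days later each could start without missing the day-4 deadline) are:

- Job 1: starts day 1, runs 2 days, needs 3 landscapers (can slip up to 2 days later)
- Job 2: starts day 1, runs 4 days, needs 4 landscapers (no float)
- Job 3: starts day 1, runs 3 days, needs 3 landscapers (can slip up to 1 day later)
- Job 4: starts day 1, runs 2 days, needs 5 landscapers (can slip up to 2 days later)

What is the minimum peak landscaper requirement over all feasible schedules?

12

Early-start (Job 1@1, Job 2@1, Job 3@1, Job 4@1) gives peak 15: d1:15  d2:15  d3:7  d4:4.
Shift Job 4→3.
Schedule Job 1@1, Job 2@1, Job 3@1, Job 4@3: d1:10  d2:10  d3:12  d4:9 — peak 12.
No arrangement of the 18 feasible schedules does better.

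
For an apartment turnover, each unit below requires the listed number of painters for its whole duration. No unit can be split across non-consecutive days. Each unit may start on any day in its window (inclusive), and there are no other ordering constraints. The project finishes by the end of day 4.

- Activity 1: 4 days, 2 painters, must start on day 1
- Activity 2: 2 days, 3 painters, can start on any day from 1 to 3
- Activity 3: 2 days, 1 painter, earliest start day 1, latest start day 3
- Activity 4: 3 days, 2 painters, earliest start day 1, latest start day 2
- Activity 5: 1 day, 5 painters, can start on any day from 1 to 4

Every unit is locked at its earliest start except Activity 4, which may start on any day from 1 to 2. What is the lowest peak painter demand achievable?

11

Activity 4@1: d1:13  d2:8  d3:4  d4:2 → peak 13
Activity 4@2: d1:11  d2:8  d3:4  d4:4 → peak 11
Best is Activity 4@2, peak 11.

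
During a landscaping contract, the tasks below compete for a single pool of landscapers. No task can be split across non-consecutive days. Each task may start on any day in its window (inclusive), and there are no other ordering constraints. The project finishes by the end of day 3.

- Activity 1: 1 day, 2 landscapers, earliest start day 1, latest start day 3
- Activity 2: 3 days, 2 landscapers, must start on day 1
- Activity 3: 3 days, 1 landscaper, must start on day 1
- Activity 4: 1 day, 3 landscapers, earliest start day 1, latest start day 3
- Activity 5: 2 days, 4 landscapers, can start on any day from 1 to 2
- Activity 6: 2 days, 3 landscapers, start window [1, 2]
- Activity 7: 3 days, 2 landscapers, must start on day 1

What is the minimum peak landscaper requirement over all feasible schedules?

12

Early-start (Activity 1@1, Activity 2@1, Activity 3@1, Activity 4@1, Activity 5@1, Activity 6@1, Activity 7@1) gives peak 17: d1:17  d2:12  d3:5.
Shift Activity 5→2, Activity 6→2.
Schedule Activity 1@1, Activity 2@1, Activity 3@1, Activity 4@1, Activity 5@2, Activity 6@2, Activity 7@1: d1:10  d2:12  d3:12 — peak 12.
Total landscaper-days = 34 over 3 days ⇒ peak ≥ ⌈34/3⌉ = 12, so 12 is optimal.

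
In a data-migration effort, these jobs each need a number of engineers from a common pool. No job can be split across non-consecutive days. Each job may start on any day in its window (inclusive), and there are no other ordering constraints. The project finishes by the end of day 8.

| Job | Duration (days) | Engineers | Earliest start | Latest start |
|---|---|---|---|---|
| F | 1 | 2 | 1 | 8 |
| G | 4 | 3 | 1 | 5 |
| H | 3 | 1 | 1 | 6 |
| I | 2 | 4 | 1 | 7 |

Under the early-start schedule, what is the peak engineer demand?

Early-start schedule: F@1, G@1, H@1, I@1.
Load per day: day 1: 10, day 2: 8, day 3: 4, day 4: 3, day 5: 0, day 6: 0, day 7: 0, day 8: 0.
Peak is 10.

10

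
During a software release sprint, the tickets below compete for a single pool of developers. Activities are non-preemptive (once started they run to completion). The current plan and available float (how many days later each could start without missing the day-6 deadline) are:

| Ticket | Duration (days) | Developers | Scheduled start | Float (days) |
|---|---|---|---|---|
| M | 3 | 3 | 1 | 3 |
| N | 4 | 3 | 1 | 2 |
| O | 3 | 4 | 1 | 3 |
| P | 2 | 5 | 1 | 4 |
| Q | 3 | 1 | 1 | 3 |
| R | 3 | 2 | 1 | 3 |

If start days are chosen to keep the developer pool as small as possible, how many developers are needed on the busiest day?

9

Early-start (M@1, N@1, O@1, P@1, Q@1, R@1) gives peak 18: d1:18  d2:18  d3:13  d4:3  d5:0  d6:0.
Shift O→4, P→5.
Schedule M@1, N@1, O@4, P@5, Q@1, R@1: d1:9  d2:9  d3:9  d4:7  d5:9  d6:9 — peak 9.
Total developer-days = 52 over 6 days ⇒ peak ≥ ⌈52/6⌉ = 9, so 9 is optimal.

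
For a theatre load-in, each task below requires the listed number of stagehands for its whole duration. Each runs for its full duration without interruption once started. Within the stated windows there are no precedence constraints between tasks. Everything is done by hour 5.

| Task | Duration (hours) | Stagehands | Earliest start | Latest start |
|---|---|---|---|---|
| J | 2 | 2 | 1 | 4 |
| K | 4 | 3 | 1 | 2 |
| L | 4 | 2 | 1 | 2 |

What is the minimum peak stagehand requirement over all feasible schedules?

Schedule J@1, K@1, L@1: h1:7  h2:7  h3:5  h4:5  h5:0 — peak 7.
No arrangement of the 16 feasible schedules does better.

7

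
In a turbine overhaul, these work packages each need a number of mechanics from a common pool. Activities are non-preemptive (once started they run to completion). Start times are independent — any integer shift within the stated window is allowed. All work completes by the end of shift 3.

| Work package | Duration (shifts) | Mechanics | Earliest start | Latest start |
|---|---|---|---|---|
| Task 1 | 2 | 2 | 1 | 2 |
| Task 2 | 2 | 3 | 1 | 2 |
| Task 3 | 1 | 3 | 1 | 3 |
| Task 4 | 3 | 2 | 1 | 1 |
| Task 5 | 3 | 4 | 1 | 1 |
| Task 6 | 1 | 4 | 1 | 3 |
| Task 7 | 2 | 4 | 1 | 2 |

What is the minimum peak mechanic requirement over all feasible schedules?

Early-start (Task 1@1, Task 2@1, Task 3@1, Task 4@1, Task 5@1, Task 6@1, Task 7@1) gives peak 22: s1:22  s2:15  s3:6.
Shift Task 6→3, Task 7→2.
Schedule Task 1@1, Task 2@1, Task 3@1, Task 4@1, Task 5@1, Task 6@3, Task 7@2: s1:14  s2:15  s3:14 — peak 15.
Total mechanic-shifts = 43 over 3 shifts ⇒ peak ≥ ⌈43/3⌉ = 15, so 15 is optimal.

15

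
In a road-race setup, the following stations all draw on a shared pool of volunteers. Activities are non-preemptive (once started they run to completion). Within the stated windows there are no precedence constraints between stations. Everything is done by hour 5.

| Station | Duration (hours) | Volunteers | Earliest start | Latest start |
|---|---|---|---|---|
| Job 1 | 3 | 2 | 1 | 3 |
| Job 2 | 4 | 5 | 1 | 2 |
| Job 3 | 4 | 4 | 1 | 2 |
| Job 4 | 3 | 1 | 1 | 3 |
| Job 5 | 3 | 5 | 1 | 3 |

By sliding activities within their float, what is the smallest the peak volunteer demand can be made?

17

Schedule Job 1@1, Job 2@1, Job 3@1, Job 4@1, Job 5@1: h1:17  h2:17  h3:17  h4:9  h5:0 — peak 17.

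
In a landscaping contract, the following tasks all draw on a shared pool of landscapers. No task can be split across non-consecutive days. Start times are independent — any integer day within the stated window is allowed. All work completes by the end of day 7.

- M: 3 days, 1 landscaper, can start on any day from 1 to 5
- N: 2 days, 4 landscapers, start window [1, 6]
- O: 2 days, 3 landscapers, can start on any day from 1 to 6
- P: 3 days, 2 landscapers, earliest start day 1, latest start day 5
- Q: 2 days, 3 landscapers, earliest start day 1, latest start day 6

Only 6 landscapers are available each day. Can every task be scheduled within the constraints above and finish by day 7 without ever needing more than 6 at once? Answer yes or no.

Schedule M@1, N@1, O@3, P@4, Q@5: d1:5  d2:5  d3:4  d4:5  d5:5  d6:5  d7:0 — peak 5 ≤ 6.

yes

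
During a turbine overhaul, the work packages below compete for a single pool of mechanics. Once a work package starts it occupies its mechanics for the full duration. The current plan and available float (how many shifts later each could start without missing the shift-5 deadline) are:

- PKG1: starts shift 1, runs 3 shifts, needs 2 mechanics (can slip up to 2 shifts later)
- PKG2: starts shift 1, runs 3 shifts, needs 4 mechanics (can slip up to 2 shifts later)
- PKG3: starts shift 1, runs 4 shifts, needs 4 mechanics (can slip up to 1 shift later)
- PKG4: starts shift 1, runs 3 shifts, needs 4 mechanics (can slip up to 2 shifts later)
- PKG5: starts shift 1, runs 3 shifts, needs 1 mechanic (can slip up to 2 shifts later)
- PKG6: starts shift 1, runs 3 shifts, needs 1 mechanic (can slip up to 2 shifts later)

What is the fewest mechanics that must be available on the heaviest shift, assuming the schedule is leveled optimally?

16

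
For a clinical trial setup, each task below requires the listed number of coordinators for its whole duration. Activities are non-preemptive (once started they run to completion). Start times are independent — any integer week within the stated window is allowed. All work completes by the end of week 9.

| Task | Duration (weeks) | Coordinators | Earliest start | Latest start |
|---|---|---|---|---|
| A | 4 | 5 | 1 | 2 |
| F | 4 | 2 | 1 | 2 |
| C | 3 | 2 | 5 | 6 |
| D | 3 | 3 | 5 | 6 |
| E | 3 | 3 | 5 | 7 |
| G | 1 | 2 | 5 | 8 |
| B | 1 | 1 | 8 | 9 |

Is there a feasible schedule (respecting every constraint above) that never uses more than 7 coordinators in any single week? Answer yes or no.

The minimum achievable peak is 8; 7 < 8, so no feasible schedule stays within the cap.

no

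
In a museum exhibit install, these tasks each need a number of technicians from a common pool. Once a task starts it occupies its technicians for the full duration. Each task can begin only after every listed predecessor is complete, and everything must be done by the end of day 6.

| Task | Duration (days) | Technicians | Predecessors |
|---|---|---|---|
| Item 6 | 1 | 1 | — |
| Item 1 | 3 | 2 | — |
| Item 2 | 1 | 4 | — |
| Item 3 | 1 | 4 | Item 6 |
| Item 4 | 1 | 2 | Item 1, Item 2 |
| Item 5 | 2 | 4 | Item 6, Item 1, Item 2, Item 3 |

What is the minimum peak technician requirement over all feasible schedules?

6

Early-start (Item 6@1, Item 1@1, Item 2@1, Item 3@2, Item 4@4, Item 5@4) gives peak 7: d1:7  d2:6  d3:2  d4:6  d5:4  d6:0.
Shift Item 2→2, Item 3→3.
Schedule Item 6@1, Item 1@1, Item 2@2, Item 3@3, Item 4@4, Item 5@4: d1:3  d2:6  d3:6  d4:6  d5:4  d6:0 — peak 6.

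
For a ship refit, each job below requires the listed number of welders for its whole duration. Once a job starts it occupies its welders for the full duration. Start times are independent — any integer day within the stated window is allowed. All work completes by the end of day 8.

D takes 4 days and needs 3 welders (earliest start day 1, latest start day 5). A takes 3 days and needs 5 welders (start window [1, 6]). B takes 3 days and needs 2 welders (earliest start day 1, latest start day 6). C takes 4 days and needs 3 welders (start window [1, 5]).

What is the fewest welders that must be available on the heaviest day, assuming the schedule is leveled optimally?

Early-start (D@1, A@1, B@1, C@1) gives peak 13: d1:13  d2:13  d3:13  d4:6  d5:0  d6:0  d7:0  d8:0.
Shift A→5, B→5.
Schedule D@1, A@5, B@5, C@1: d1:6  d2:6  d3:6  d4:6  d5:7  d6:7  d7:7  d8:0 — peak 7.

7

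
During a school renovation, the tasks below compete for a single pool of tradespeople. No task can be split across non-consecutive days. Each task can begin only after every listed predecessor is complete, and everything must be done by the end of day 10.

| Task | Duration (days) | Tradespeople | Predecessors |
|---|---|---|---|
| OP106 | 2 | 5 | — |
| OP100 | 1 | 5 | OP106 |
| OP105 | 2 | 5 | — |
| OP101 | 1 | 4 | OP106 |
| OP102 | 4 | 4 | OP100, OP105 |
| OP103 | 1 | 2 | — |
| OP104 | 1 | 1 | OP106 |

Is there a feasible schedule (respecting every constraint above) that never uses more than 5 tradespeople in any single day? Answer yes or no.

no

The minimum achievable peak is 6; 5 < 6, so no feasible schedule stays within the cap.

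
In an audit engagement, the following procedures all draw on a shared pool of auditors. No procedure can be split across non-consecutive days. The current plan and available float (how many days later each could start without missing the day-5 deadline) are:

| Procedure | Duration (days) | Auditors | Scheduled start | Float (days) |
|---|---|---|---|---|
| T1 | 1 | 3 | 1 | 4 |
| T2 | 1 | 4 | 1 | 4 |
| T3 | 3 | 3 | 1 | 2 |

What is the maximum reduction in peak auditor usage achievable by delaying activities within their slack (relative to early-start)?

Early-start peak: d1:10  d2:3  d3:3  d4:0  d5:0 ⇒ 10.
Leveled (T1@1, T2@2, T3@3): d1:3  d2:4  d3:3  d4:3  d5:3 ⇒ 4.
Reduction 10 − 4 = 6.

6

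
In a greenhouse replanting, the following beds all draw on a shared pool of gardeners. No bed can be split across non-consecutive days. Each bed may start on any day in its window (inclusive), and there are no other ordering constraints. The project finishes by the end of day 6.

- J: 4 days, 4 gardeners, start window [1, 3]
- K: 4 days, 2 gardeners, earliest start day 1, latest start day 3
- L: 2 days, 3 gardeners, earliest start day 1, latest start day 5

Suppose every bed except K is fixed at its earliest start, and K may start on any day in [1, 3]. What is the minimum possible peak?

7

K@1: d1:9  d2:9  d3:6  d4:6  d5:0  d6:0 → peak 9
K@2: d1:7  d2:9  d3:6  d4:6  d5:2  d6:0 → peak 9
K@3: d1:7  d2:7  d3:6  d4:6  d5:2  d6:2 → peak 7
Best is K@3, peak 7.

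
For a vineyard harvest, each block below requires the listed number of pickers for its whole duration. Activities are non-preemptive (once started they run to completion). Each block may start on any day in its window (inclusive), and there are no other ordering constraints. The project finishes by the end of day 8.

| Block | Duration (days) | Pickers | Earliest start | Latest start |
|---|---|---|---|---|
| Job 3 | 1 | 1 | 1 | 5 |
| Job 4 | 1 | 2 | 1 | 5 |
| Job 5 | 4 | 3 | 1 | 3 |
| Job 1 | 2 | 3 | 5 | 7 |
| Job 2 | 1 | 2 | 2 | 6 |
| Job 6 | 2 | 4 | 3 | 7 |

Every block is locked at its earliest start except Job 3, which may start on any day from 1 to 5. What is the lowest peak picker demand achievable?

7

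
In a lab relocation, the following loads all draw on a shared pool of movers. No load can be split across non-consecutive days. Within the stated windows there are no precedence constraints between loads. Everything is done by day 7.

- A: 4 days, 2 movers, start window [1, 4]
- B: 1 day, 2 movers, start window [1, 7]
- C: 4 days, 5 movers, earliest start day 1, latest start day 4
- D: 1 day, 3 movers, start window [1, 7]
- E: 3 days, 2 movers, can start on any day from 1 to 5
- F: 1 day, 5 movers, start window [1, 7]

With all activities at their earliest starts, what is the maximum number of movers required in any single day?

19

Early-start schedule: A@1, B@1, C@1, D@1, E@1, F@1.
Load per day: day 1: 19, day 2: 9, day 3: 9, day 4: 7, day 5: 0, day 6: 0, day 7: 0.
Peak is 19.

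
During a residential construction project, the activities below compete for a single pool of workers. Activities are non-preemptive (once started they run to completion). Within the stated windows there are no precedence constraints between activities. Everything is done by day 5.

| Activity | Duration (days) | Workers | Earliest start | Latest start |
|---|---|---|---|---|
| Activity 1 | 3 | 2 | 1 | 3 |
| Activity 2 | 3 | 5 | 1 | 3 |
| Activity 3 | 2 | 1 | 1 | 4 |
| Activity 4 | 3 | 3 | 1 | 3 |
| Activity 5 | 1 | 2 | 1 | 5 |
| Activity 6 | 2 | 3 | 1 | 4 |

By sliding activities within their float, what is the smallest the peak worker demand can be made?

Early-start (Activity 1@1, Activity 2@1, Activity 3@1, Activity 4@1, Activity 5@1, Activity 6@1) gives peak 16: d1:16  d2:14  d3:10  d4:0  d5:0.
Shift Activity 4→3, Activity 6→4.
Schedule Activity 1@1, Activity 2@1, Activity 3@1, Activity 4@3, Activity 5@1, Activity 6@4: d1:10  d2:8  d3:10  d4:6  d5:6 — peak 10.

10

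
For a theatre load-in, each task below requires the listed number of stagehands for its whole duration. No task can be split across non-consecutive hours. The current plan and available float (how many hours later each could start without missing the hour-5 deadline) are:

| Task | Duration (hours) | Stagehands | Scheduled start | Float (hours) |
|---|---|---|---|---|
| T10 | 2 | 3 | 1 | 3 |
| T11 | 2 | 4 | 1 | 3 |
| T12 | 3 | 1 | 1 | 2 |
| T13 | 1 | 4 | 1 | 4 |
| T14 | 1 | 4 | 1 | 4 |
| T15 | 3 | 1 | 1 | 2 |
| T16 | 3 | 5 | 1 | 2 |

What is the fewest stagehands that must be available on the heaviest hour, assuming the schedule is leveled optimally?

9

Early-start (T10@1, T11@1, T12@1, T13@1, T14@1, T15@1, T16@1) gives peak 22: h1:22  h2:14  h3:7  h4:0  h5:0.
Shift T13→4, T14→5, T16→3.
Schedule T10@1, T11@1, T12@1, T13@4, T14@5, T15@1, T16@3: h1:9  h2:9  h3:7  h4:9  h5:9 — peak 9.
Total stagehand-hours = 43 over 5 hours ⇒ peak ≥ ⌈43/5⌉ = 9, so 9 is optimal.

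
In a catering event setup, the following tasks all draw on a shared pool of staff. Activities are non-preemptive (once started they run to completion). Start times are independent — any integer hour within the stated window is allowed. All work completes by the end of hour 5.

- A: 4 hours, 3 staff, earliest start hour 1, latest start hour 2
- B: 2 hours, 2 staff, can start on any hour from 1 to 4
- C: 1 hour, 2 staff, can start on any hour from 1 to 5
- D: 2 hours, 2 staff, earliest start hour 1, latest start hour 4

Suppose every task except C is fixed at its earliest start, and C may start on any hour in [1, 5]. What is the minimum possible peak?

C@1: h1:9  h2:7  h3:3  h4:3  h5:0 → peak 9
C@2: h1:7  h2:9  h3:3  h4:3  h5:0 → peak 9
C@3: h1:7  h2:7  h3:5  h4:3  h5:0 → peak 7
C@4: h1:7  h2:7  h3:3  h4:5  h5:0 → peak 7
C@5: h1:7  h2:7  h3:3  h4:3  h5:2 → peak 7
Best is C@3, peak 7.

7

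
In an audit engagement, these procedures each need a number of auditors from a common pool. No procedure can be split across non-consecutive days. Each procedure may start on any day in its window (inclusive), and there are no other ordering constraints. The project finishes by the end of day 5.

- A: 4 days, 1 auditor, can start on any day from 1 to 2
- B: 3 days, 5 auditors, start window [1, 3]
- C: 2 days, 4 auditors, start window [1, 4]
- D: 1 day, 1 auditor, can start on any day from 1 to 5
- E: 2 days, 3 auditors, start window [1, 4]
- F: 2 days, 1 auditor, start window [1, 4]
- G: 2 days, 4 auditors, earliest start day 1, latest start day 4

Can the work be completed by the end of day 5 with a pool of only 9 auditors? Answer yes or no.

The minimum achievable peak is 10; 9 < 10, so no feasible schedule stays within the cap.

no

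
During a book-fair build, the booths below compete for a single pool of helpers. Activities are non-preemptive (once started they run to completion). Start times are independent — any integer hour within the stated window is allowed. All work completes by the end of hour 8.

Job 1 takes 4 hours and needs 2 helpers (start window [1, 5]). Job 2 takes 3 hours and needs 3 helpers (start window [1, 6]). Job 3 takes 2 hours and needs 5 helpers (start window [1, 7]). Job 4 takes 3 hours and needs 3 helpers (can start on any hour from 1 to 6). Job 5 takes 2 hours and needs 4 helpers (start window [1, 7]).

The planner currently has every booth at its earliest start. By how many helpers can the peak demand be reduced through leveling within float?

10

Early-start peak: h1:17  h2:17  h3:8  h4:2  h5:0  h6:0  h7:0  h8:0 ⇒ 17.
Leveled (Job 1@1, Job 2@1, Job 3@4, Job 4@6, Job 5@6): h1:5  h2:5  h3:5  h4:7  h5:5  h6:7  h7:7  h8:3 ⇒ 7.
Reduction 17 − 7 = 10.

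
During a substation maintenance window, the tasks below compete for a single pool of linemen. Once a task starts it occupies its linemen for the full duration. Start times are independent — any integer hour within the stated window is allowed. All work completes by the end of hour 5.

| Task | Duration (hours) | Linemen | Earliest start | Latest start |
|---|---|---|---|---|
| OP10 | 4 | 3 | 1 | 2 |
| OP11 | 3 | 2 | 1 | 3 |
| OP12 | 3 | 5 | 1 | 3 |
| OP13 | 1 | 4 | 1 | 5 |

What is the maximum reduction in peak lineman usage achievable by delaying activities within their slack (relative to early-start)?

4

Early-start peak: h1:14  h2:10  h3:10  h4:3  h5:0 ⇒ 14.
Leveled (OP10@1, OP11@1, OP12@1, OP13@4): h1:10  h2:10  h3:10  h4:7  h5:0 ⇒ 10.
Reduction 14 − 10 = 4.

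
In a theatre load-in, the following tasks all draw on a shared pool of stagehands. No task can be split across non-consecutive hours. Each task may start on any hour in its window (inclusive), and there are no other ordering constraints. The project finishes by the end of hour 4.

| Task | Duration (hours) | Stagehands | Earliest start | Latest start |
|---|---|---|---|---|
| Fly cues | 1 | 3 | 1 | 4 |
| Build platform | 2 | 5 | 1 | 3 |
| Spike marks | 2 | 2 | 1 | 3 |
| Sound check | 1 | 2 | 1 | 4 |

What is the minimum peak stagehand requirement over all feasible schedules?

5

Early-start (Fly cues@1, Build platform@1, Spike marks@1, Sound check@1) gives peak 12: h1:12  h2:7  h3:0  h4:0.
Shift Build platform→3, Sound check→2.
Schedule Fly cues@1, Build platform@3, Spike marks@1, Sound check@2: h1:5  h2:4  h3:5  h4:5 — peak 5.
Total stagehand-hours = 19 over 4 hours ⇒ peak ≥ ⌈19/4⌉ = 5, so 5 is optimal.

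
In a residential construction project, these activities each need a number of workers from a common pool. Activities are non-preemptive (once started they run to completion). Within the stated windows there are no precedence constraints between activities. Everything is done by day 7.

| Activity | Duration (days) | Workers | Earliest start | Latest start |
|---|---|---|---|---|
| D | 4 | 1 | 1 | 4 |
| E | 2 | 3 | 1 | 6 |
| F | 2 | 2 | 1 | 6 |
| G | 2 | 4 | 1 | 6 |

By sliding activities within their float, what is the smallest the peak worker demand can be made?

4

Early-start (D@1, E@1, F@1, G@1) gives peak 10: d1:10  d2:10  d3:1  d4:1  d5:0  d6:0  d7:0.
Shift F→3, G→5.
Schedule D@1, E@1, F@3, G@5: d1:4  d2:4  d3:3  d4:3  d5:4  d6:4  d7:0 — peak 4.
Total worker-days = 22 over 7 days ⇒ peak ≥ ⌈22/7⌉ = 4, so 4 is optimal.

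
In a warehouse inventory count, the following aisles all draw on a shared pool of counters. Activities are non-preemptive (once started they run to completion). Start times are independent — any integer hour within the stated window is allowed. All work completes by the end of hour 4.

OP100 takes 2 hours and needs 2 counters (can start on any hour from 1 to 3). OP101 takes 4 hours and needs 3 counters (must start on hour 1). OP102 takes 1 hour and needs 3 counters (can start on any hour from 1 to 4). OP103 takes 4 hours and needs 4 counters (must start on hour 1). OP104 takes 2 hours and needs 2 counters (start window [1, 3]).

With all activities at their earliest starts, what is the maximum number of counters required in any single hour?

14

Early-start schedule: OP100@1, OP101@1, OP102@1, OP103@1, OP104@1.
Load per hour: hour 1: 14, hour 2: 11, hour 3: 7, hour 4: 7.
Peak is 14.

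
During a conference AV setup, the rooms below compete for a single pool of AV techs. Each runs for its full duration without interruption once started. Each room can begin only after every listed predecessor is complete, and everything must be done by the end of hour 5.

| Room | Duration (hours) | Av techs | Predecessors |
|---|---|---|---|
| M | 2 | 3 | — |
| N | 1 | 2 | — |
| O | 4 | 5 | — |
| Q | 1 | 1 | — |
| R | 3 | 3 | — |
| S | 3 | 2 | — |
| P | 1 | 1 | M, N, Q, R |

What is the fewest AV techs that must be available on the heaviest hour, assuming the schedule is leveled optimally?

Early-start (M@1, N@1, O@1, Q@1, R@1, S@1, P@4) gives peak 16: h1:16  h2:13  h3:10  h4:6  h5:0.
Shift R→2, S→3, P→5.
Schedule M@1, N@1, O@1, Q@1, R@2, S@3, P@5: h1:11  h2:11  h3:10  h4:10  h5:3 — peak 11.

11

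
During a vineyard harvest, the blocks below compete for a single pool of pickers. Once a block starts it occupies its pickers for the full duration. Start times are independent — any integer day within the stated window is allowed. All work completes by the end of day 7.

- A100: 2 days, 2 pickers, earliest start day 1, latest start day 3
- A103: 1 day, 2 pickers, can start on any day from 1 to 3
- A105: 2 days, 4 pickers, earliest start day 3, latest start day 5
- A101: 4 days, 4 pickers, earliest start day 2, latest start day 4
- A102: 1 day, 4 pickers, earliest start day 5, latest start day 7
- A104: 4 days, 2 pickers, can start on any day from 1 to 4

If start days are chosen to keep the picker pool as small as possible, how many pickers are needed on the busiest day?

8

Early-start (A100@1, A103@1, A105@3, A101@2, A102@5, A104@1) gives peak 10: d1:6  d2:8  d3:10  d4:10  d5:8  d6:0  d7:0.
Shift A105→5, A102→6.
Schedule A100@1, A103@1, A105@5, A101@2, A102@6, A104@1: d1:6  d2:8  d3:6  d4:6  d5:8  d6:8  d7:0 — peak 8.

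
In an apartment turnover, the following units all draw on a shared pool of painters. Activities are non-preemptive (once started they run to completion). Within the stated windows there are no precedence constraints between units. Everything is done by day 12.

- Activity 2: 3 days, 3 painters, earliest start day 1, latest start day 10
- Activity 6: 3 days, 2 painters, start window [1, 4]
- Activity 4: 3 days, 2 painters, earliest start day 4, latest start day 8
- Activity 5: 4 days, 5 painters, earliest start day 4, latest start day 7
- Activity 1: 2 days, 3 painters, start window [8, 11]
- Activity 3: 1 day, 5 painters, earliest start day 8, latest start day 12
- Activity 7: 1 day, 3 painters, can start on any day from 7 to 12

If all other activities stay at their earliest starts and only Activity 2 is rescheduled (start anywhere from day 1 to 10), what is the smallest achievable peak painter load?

Activity 2@1: d1:5  d2:5  d3:5  d4:7  d5:7  d6:7  d7:8  d8:8  d9:3  d10:0  d11:0  d12:0 → peak 8
Activity 2@2: d1:2  d2:5  d3:5  d4:10  d5:7  d6:7  d7:8  d8:8  d9:3  d10:0  d11:0  d12:0 → peak 10
Activity 2@3: d1:2  d2:2  d3:5  d4:10  d5:10  d6:7  d7:8  d8:8  d9:3  d10:0  d11:0  d12:0 → peak 10
Activity 2@4: d1:2  d2:2  d3:2  d4:10  d5:10  d6:10  d7:8  d8:8  d9:3  d10:0  d11:0  d12:0 → peak 10
Activity 2@5: d1:2  d2:2  d3:2  d4:7  d5:10  d6:10  d7:11  d8:8  d9:3  d10:0  d11:0  d12:0 → peak 11
Activity 2@6: d1:2  d2:2  d3:2  d4:7  d5:7  d6:10  d7:11  d8:11  d9:3  d10:0  d11:0  d12:0 → peak 11
Activity 2@7: d1:2  d2:2  d3:2  d4:7  d5:7  d6:7  d7:11  d8:11  d9:6  d10:0  d11:0  d12:0 → peak 11
Activity 2@8: d1:2  d2:2  d3:2  d4:7  d5:7  d6:7  d7:8  d8:11  d9:6  d10:3  d11:0  d12:0 → peak 11
Activity 2@9: d1:2  d2:2  d3:2  d4:7  d5:7  d6:7  d7:8  d8:8  d9:6  d10:3  d11:3  d12:0 → peak 8
Activity 2@10: d1:2  d2:2  d3:2  d4:7  d5:7  d6:7  d7:8  d8:8  d9:3  d10:3  d11:3  d12:3 → peak 8
Best is Activity 2@1, peak 8.

8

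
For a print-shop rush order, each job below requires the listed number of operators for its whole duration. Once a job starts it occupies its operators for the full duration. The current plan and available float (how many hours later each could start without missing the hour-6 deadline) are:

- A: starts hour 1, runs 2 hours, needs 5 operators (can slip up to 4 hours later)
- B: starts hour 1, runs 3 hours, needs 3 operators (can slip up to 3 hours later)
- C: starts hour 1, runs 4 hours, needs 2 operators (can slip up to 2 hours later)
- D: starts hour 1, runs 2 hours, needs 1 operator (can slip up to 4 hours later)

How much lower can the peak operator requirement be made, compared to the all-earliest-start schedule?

5

Early-start peak: h1:11  h2:11  h3:5  h4:2  h5:0  h6:0 ⇒ 11.
Leveled (A@1, B@3, C@3, D@1): h1:6  h2:6  h3:5  h4:5  h5:5  h6:2 ⇒ 6.
Reduction 11 − 6 = 5.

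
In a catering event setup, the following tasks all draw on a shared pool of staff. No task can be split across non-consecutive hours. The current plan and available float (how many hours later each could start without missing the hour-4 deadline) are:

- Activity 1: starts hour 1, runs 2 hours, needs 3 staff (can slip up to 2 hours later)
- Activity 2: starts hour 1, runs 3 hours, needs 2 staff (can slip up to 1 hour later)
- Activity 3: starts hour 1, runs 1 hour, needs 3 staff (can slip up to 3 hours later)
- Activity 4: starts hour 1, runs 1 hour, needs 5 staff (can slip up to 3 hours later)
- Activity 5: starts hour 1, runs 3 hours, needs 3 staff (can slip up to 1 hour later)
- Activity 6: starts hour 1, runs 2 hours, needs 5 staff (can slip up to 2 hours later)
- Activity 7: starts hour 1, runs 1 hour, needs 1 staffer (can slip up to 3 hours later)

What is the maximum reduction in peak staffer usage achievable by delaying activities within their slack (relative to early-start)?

11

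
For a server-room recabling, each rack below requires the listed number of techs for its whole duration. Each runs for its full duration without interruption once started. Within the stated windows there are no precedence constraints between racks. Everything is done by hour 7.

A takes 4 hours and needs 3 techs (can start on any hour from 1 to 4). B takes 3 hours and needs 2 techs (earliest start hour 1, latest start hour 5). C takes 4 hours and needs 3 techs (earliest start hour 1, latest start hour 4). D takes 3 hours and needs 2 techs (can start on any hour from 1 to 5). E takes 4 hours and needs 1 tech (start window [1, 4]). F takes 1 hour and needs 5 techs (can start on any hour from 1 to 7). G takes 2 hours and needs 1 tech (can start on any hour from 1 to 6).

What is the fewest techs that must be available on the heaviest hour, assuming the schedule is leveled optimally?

Early-start (A@1, B@1, C@1, D@1, E@1, F@1, G@1) gives peak 17: h1:17  h2:12  h3:11  h4:7  h5:0  h6:0  h7:0.
Shift D→5, E→4, F→5, G→6.
Schedule A@1, B@1, C@1, D@5, E@4, F@5, G@6: h1:8  h2:8  h3:8  h4:7  h5:8  h6:4  h7:4 — peak 8.

8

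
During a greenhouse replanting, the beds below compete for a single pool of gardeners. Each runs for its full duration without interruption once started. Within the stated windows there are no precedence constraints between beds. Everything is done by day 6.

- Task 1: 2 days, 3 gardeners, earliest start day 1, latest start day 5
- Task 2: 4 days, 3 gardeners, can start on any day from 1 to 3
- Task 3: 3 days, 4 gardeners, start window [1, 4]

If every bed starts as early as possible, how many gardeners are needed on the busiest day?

Early-start schedule: Task 1@1, Task 2@1, Task 3@1.
Load per day: day 1: 10, day 2: 10, day 3: 7, day 4: 3, day 5: 0, day 6: 0.
Peak is 10.

10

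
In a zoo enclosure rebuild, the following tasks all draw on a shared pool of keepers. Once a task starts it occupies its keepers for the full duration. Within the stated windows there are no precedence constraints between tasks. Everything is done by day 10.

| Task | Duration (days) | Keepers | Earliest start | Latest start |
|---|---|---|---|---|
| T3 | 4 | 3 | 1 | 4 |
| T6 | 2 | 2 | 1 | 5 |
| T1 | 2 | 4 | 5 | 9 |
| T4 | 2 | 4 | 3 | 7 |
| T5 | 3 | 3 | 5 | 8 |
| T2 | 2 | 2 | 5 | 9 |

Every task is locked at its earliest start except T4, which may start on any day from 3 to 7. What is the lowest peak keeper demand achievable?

9

T4@3: d1:5  d2:5  d3:7  d4:7  d5:9  d6:9  d7:3  d8:0  d9:0  d10:0 → peak 9
T4@4: d1:5  d2:5  d3:3  d4:7  d5:13  d6:9  d7:3  d8:0  d9:0  d10:0 → peak 13
T4@5: d1:5  d2:5  d3:3  d4:3  d5:13  d6:13  d7:3  d8:0  d9:0  d10:0 → peak 13
T4@6: d1:5  d2:5  d3:3  d4:3  d5:9  d6:13  d7:7  d8:0  d9:0  d10:0 → peak 13
T4@7: d1:5  d2:5  d3:3  d4:3  d5:9  d6:9  d7:7  d8:4  d9:0  d10:0 → peak 9
Best is T4@3, peak 9.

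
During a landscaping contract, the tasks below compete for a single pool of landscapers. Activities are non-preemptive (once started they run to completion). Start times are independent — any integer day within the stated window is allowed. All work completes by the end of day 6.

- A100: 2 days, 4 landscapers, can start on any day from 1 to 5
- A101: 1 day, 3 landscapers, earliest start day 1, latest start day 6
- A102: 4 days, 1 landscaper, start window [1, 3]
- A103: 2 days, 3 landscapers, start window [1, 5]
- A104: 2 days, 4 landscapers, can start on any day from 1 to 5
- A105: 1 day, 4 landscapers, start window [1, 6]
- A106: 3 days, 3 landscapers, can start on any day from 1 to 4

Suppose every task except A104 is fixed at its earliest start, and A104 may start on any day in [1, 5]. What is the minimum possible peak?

A104@1: d1:22  d2:15  d3:4  d4:1  d5:0  d6:0 → peak 22
A104@2: d1:18  d2:15  d3:8  d4:1  d5:0  d6:0 → peak 18
A104@3: d1:18  d2:11  d3:8  d4:5  d5:0  d6:0 → peak 18
A104@4: d1:18  d2:11  d3:4  d4:5  d5:4  d6:0 → peak 18
A104@5: d1:18  d2:11  d3:4  d4:1  d5:4  d6:4 → peak 18
Best is A104@2, peak 18.

18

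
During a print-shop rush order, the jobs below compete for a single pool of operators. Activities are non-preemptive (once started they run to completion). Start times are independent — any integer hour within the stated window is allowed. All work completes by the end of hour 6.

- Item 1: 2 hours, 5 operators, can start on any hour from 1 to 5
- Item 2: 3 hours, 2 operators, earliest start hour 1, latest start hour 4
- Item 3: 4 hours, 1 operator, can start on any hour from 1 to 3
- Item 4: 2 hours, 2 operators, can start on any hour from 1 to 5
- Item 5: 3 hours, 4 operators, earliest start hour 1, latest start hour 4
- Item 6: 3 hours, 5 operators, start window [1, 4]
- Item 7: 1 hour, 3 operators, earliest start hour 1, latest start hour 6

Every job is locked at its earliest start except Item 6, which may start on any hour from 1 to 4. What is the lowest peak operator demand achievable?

Item 6@1: h1:22  h2:19  h3:12  h4:1  h5:0  h6:0 → peak 22
Item 6@2: h1:17  h2:19  h3:12  h4:6  h5:0  h6:0 → peak 19
Item 6@3: h1:17  h2:14  h3:12  h4:6  h5:5  h6:0 → peak 17
Item 6@4: h1:17  h2:14  h3:7  h4:6  h5:5  h6:5 → peak 17
Best is Item 6@3, peak 17.

17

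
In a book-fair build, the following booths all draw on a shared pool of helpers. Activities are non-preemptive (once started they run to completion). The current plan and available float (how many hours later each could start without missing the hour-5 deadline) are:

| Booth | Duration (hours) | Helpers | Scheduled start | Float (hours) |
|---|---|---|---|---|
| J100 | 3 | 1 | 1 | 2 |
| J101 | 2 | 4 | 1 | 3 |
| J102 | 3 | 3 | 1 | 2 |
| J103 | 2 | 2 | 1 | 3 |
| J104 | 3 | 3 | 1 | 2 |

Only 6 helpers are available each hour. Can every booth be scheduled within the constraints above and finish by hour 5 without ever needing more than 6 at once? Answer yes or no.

no

Total helper-hours = 33; over 5 hours the average is 33/5 > 6, so some hour must exceed 6.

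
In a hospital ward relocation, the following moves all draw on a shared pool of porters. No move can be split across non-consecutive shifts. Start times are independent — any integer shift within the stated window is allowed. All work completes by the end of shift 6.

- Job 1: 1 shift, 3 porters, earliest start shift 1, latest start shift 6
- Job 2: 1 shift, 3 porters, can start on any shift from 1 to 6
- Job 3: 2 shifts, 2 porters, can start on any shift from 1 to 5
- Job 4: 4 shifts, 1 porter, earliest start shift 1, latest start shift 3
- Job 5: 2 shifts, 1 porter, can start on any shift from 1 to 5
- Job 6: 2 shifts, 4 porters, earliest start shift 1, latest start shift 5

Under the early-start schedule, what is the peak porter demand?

Early-start schedule: Job 1@1, Job 2@1, Job 3@1, Job 4@1, Job 5@1, Job 6@1.
Load per shift: shift 1: 14, shift 2: 8, shift 3: 1, shift 4: 1, shift 5: 0, shift 6: 0.
Peak is 14.

14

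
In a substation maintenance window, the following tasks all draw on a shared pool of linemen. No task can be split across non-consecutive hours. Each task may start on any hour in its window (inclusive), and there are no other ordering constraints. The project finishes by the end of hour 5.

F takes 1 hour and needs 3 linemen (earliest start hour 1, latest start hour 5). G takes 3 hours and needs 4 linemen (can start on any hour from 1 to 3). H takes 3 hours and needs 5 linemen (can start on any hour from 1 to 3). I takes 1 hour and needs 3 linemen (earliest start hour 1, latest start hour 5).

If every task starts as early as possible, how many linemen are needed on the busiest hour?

15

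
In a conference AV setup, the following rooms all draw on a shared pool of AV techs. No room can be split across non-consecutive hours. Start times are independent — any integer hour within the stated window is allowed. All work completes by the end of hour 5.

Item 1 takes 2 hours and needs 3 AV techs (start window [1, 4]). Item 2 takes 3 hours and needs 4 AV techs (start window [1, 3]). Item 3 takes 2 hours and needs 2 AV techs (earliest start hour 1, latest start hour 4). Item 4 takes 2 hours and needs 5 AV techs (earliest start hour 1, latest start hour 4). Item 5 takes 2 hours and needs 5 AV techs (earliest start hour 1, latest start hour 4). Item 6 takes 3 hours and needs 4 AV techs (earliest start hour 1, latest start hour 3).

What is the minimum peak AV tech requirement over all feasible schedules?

12

Early-start (Item 1@1, Item 2@1, Item 3@1, Item 4@1, Item 5@1, Item 6@1) gives peak 23: h1:23  h2:23  h3:8  h4:0  h5:0.
Shift Item 3→3, Item 5→4, Item 6→3.
Schedule Item 1@1, Item 2@1, Item 3@3, Item 4@1, Item 5@4, Item 6@3: h1:12  h2:12  h3:10  h4:11  h5:9 — peak 12.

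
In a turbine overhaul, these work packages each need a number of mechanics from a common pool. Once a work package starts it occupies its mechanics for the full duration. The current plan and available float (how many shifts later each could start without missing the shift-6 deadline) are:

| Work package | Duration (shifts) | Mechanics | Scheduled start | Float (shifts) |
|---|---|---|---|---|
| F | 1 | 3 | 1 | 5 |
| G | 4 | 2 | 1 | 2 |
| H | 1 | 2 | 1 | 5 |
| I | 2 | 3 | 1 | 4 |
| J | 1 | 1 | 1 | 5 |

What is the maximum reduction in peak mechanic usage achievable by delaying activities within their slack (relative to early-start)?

Early-start peak: s1:11  s2:5  s3:2  s4:2  s5:0  s6:0 ⇒ 11.
Leveled (F@1, G@1, H@2, I@3, J@2): s1:5  s2:5  s3:5  s4:5  s5:0  s6:0 ⇒ 5.
Reduction 11 − 5 = 6.

6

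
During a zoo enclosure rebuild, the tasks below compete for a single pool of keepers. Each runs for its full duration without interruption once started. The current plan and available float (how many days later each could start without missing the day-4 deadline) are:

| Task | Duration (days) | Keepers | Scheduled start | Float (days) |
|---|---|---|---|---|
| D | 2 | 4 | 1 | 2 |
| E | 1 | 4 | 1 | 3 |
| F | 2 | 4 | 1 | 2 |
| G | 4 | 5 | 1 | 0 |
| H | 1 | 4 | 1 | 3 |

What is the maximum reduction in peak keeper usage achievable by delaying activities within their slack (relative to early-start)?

Early-start peak: d1:21  d2:13  d3:5  d4:5 ⇒ 21.
Leveled (D@1, E@1, F@2, G@1, H@3): d1:13  d2:13  d3:13  d4:5 ⇒ 13.
Reduction 21 − 13 = 8.

8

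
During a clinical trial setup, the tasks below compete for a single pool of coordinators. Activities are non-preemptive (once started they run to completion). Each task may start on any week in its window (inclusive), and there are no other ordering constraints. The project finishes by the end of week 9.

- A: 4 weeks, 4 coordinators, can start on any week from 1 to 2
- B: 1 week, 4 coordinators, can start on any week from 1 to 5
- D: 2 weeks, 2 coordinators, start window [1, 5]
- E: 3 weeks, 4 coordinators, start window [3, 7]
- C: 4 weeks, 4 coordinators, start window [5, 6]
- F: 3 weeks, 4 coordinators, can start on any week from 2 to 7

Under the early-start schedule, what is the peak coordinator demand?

12

Early-start schedule: A@1, B@1, D@1, E@3, C@5, F@2.
Load per week: week 1: 10, week 2: 10, week 3: 12, week 4: 12, week 5: 8, week 6: 4, week 7: 4, week 8: 4, week 9: 0.
Peak is 12.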